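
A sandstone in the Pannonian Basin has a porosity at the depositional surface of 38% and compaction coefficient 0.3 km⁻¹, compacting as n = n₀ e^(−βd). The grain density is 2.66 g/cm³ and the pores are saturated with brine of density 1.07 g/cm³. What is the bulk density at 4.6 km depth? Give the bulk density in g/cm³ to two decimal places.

Porosity at depth: n = 0.38·exp(−0.3×4.6) = 0.38×0.2516 = 0.0956
Bulk density: ρ_b = (1−n)ρ_g + n·ρ_f = 0.9044×2.66 + 0.0956×1.07
       = 2.406 + 0.102 = 2.508 g/cm³

2.51 g/cm³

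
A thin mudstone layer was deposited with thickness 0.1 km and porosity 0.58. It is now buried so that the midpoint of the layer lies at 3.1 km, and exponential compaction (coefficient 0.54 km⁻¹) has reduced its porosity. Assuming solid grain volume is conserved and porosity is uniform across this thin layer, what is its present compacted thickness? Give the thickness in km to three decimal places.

Porosity at 3.1 km: n = 0.58·exp(−0.54×3.1) = 0.1087
Solid-volume conservation: h(1−n) = h₀(1−n₀) ⇒ h = h₀·(1−n₀)/(1−n)
h = 0.1 × (1 − 0.58)/(1 − 0.1087) = 0.1 × 0.4712 = 0.0471 km

0.047 km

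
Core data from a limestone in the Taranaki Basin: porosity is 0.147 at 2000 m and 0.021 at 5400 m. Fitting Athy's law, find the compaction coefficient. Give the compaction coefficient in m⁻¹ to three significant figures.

Working in km (1 km = 1000 m; c in km⁻¹ = c in m⁻¹ × 1000):
Athy: phi(z) = phi₀ e^(−cz) ⇒ phi₁/phi₂ = e^{c(z₂−z₁)} ⇒ c = ln(phi₁/phi₂)/(z₂−z₁)
c = ln(0.147/0.021) / (5.4 − 2) = ln(7) / 3.4 = 1.9459 / 3.4 = 0.5723 km⁻¹

0.000572 m⁻¹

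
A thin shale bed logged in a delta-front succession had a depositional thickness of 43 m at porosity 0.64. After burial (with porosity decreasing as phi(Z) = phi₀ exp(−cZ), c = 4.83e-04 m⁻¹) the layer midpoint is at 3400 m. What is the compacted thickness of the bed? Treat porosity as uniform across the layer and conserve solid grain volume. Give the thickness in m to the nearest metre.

18 m

Working in km (1 km = 1000 m; c in km⁻¹ = c in m⁻¹ × 1000):
Porosity at 3.4 km: phi = 0.64·exp(−0.483×3.4) = 0.1239
Solid-volume conservation: h(1−phi) = h₀(1−phi₀) ⇒ h = h₀·(1−phi₀)/(1−phi)
h = 0.043 × (1 − 0.64)/(1 − 0.1239) = 0.043 × 0.4109 = 0.0177 km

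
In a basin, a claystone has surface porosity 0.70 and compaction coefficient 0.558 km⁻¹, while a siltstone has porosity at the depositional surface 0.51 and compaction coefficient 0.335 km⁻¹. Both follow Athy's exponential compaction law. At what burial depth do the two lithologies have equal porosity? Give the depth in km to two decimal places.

Set n₀ₐ e^(−βₐz) = n₀ᵦ e^(−βᵦz) ⇒ ln(n₀ₐ/n₀ᵦ) = (βₐ − βᵦ)·z
z = ln(0.7/0.51) / (0.558 − 0.335) = 0.3167 / 0.223 = 1.420 km

1.42 km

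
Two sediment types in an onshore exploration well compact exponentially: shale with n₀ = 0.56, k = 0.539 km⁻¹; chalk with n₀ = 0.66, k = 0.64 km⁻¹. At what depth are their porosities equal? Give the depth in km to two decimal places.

1.63 km

Set n₀ₐ e^(−kₐz) = n₀ᵦ e^(−kᵦz) ⇒ ln(n₀ₐ/n₀ᵦ) = (kₐ − kᵦ)·z
z = ln(0.56/0.66) / (0.539 − 0.64) = -0.1643 / -0.101 = 1.627 km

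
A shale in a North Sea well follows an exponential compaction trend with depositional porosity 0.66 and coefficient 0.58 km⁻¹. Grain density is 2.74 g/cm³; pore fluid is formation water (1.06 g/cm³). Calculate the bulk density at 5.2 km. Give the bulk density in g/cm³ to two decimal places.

Porosity at depth: φ = 0.66·exp(−0.58×5.2) = 0.66×0.0490 = 0.0323
Bulk density: ρ_b = (1−φ)ρ_g + φ·ρ_f = 0.9677×2.74 + 0.0323×1.06
       = 2.651 + 0.034 = 2.686 g/cm³

2.69 g/cm³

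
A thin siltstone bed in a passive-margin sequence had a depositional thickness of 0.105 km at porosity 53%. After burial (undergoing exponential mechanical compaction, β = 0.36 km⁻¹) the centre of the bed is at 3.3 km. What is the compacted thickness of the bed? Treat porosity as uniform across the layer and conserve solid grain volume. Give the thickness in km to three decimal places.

0.059 km

Porosity at 3.3 km: phi = 0.53·exp(−0.36×3.3) = 0.1616
Solid-volume conservation: h(1−phi) = h₀(1−phi₀) ⇒ h = h₀·(1−phi₀)/(1−phi)
h = 0.105 × (1 − 0.53)/(1 − 0.1616) = 0.105 × 0.5606 = 0.0589 km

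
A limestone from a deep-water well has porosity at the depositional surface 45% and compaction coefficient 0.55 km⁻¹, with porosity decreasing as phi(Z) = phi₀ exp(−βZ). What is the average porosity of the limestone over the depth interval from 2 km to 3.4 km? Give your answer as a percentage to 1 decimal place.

⟨phi⟩ = (1/(Z₂−Z₁)) ∫ phi₀ e^(−βZ) dZ = phi₀·(e^(−β·Z₁) − e^(−β·Z₂)) / (β·(Z₂−Z₁))
e^(−0.55×2) = 0.3329; e^(−0.55×3.4) = 0.1541
⟨phi⟩ = 0.45 × (0.3329 − 0.1541) / (0.55 × 1.4) = 0.45 × 0.2321 = 0.1045

10.4%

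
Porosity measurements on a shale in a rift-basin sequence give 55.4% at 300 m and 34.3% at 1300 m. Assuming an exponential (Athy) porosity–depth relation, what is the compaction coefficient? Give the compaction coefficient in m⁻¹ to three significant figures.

Working in km (1 km = 1000 m; k in km⁻¹ = k in m⁻¹ × 1000):
Athy: φ(z) = φ₀ e^(−kz) ⇒ φ₁/φ₂ = e^{k(z₂−z₁)} ⇒ k = ln(φ₁/φ₂)/(z₂−z₁)
k = ln(0.554/0.343) / (1.3 − 0.3) = ln(1.615) / 1 = 0.4794 / 1 = 0.4794 km⁻¹

0.000479 m⁻¹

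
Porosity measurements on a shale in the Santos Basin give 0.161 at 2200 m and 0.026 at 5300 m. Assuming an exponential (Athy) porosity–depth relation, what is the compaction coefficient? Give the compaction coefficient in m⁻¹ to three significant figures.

0.000588 m⁻¹

Working in km (1 km = 1000 m; c in km⁻¹ = c in m⁻¹ × 1000):
Athy: n(Z) = n₀ e^(−cZ) ⇒ n₁/n₂ = e^{c(Z₂−Z₁)} ⇒ c = ln(n₁/n₂)/(Z₂−Z₁)
c = ln(0.161/0.026) / (5.3 − 2.2) = ln(6.192) / 3.1 = 1.8233 / 3.1 = 0.5882 km⁻¹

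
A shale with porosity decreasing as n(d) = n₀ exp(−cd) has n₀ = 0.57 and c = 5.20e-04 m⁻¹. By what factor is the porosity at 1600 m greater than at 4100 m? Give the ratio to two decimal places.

Working in km (1 km = 1000 m; c in km⁻¹ = c in m⁻¹ × 1000):
n(d₁)/n(d₂) = e^(−c·d₁)/e^(−c·d₂) = e^{c(d₂−d₁)}
= exp(0.52 × 2.5) = exp(1.3) = 3.6693

3.67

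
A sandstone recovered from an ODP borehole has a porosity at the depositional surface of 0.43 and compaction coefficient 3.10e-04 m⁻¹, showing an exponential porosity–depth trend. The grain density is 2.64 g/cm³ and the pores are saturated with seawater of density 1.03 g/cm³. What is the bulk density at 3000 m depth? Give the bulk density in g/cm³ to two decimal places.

Working in km (1 km = 1000 m; β in km⁻¹ = β in m⁻¹ × 1000):
Porosity at depth: phi = 0.43·exp(−0.31×3) = 0.43×0.3946 = 0.1697
Bulk density: ρ_b = (1−phi)ρ_g + phi·ρ_f = 0.8303×2.64 + 0.1697×1.03
       = 2.192 + 0.175 = 2.367 g/cm³

2.37 g/cm³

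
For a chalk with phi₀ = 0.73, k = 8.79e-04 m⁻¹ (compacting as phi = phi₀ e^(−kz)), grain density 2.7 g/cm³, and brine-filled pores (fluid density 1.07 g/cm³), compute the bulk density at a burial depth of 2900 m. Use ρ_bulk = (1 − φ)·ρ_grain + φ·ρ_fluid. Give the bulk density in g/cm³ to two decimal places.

Working in km (1 km = 1000 m; k in km⁻¹ = k in m⁻¹ × 1000):
Porosity at depth: phi = 0.73·exp(−0.879×2.9) = 0.73×0.0782 = 0.0571
Bulk density: ρ_b = (1−phi)ρ_g + phi·ρ_f = 0.9429×2.7 + 0.0571×1.07
       = 2.546 + 0.061 = 2.607 g/cm³

2.61 g/cm³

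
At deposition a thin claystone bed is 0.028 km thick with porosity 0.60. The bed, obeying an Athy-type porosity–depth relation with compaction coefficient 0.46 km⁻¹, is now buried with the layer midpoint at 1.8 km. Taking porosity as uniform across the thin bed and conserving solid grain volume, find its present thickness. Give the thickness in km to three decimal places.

Porosity at 1.8 km: phi = 0.6·exp(−0.46×1.8) = 0.2622
Solid-volume conservation: h(1−phi) = h₀(1−phi₀) ⇒ h = h₀·(1−phi₀)/(1−phi)
h = 0.028 × (1 − 0.6)/(1 − 0.2622) = 0.028 × 0.5421 = 0.0152 km

0.015 km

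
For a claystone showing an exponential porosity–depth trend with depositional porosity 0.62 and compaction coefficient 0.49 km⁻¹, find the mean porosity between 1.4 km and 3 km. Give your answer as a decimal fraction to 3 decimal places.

⟨φ⟩ = (1/(Z₂−Z₁)) ∫ φ₀ e^(−βZ) dZ = φ₀·(e^(−β·Z₁) − e^(−β·Z₂)) / (β·(Z₂−Z₁))
e^(−0.49×1.4) = 0.5036; e^(−0.49×3) = 0.2299
⟨φ⟩ = 0.62 × (0.5036 − 0.2299) / (0.49 × 1.6) = 0.62 × 0.3491 = 0.2164

0.216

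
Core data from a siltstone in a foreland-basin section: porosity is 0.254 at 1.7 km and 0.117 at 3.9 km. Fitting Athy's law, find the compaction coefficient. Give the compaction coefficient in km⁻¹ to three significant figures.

0.352 km⁻¹

Athy: n(d) = n₀ e^(−βd) ⇒ n₁/n₂ = e^{β(d₂−d₁)} ⇒ β = ln(n₁/n₂)/(d₂−d₁)
β = ln(0.254/0.117) / (3.9 − 1.7) = ln(2.171) / 2.2 = 0.7752 / 2.2 = 0.3523 km⁻¹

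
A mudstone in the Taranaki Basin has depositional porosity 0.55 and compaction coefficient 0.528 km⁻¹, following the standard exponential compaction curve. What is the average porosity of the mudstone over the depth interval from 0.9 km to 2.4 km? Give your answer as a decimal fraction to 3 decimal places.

⟨n⟩ = (1/(d₂−d₁)) ∫ n₀ e^(−kd) dd = n₀·(e^(−k·d₁) − e^(−k·d₂)) / (k·(d₂−d₁))
e^(−0.528×0.9) = 0.6218; e^(−0.528×2.4) = 0.2816
⟨n⟩ = 0.55 × (0.6218 − 0.2816) / (0.528 × 1.5) = 0.55 × 0.4295 = 0.2362

0.236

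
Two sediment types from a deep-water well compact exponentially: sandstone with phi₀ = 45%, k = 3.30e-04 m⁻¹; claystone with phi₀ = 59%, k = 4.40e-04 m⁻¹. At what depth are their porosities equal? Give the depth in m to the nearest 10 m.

Working in km (1 km = 1000 m; k in km⁻¹ = k in m⁻¹ × 1000):
Set phi₀ₐ e^(−kₐd) = phi₀ᵦ e^(−kᵦd) ⇒ ln(phi₀ₐ/phi₀ᵦ) = (kₐ − kᵦ)·d
d = ln(0.45/0.59) / (0.33 − 0.44) = -0.2709 / -0.11 = 2.462 km

2460 m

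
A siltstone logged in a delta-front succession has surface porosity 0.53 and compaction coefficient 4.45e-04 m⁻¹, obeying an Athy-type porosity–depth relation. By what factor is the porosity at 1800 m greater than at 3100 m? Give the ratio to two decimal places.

Working in km (1 km = 1000 m; c in km⁻¹ = c in m⁻¹ × 1000):
n(d₁)/n(d₂) = e^(−c·d₁)/e^(−c·d₂) = e^{c(d₂−d₁)}
= exp(0.445 × 1.3) = exp(0.5785) = 1.7834

1.78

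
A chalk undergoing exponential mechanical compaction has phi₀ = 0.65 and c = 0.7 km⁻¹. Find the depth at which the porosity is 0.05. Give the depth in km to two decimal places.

Invert Athy's law: z = ln(phi₀/phi) / c
z = ln(0.65/0.05) / 0.7 = ln(13) / 0.7 = 2.5649 / 0.7 = 3.664 km

3.66 km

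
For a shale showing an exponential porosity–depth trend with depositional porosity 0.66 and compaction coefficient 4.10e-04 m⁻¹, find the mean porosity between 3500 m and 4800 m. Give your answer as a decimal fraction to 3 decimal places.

0.122

Working in km (1 km = 1000 m; β in km⁻¹ = β in m⁻¹ × 1000):
⟨φ⟩ = (1/(d₂−d₁)) ∫ φ₀ e^(−βd) dd = φ₀·(e^(−β·d₁) − e^(−β·d₂)) / (β·(d₂−d₁))
e^(−0.41×3.5) = 0.2381; e^(−0.41×4.8) = 0.1397
⟨φ⟩ = 0.66 × (0.2381 − 0.1397) / (0.41 × 1.3) = 0.66 × 0.1846 = 0.1218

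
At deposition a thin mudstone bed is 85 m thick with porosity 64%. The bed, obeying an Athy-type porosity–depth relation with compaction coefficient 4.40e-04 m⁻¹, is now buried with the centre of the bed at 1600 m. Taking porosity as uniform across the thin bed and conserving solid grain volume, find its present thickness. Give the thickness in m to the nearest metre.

Working in km (1 km = 1000 m; β in km⁻¹ = β in m⁻¹ × 1000):
Porosity at 1.6 km: n = 0.64·exp(−0.44×1.6) = 0.3165
Solid-volume conservation: h(1−n) = h₀(1−n₀) ⇒ h = h₀·(1−n₀)/(1−n)
h = 0.085 × (1 − 0.64)/(1 − 0.3165) = 0.085 × 0.5267 = 0.0448 km

45 m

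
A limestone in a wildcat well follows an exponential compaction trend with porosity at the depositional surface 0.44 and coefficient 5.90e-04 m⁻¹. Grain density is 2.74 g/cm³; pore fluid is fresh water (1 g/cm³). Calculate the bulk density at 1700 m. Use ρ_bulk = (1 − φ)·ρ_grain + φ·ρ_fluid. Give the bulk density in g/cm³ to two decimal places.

Working in km (1 km = 1000 m; c in km⁻¹ = c in m⁻¹ × 1000):
Porosity at depth: φ = 0.44·exp(−0.59×1.7) = 0.44×0.3668 = 0.1614
Bulk density: ρ_b = (1−φ)ρ_g + φ·ρ_f = 0.8386×2.74 + 0.1614×1
       = 2.298 + 0.161 = 2.459 g/cm³

2.46 g/cm³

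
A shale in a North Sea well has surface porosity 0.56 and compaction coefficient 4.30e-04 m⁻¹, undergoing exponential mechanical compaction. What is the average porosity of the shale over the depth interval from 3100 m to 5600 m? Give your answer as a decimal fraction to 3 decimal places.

0.090

Working in km (1 km = 1000 m; k in km⁻¹ = k in m⁻¹ × 1000):
⟨n⟩ = (1/(d₂−d₁)) ∫ n₀ e^(−kd) dd = n₀·(e^(−k·d₁) − e^(−k·d₂)) / (k·(d₂−d₁))
e^(−0.43×3.1) = 0.2637; e^(−0.43×5.6) = 0.0900
⟨n⟩ = 0.56 × (0.2637 − 0.0900) / (0.43 × 2.5) = 0.56 × 0.1616 = 0.0905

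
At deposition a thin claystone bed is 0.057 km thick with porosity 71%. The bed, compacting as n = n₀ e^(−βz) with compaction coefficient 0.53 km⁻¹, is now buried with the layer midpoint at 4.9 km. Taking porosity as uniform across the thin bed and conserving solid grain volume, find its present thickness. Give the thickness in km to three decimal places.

0.017 km

Porosity at 4.9 km: n = 0.71·exp(−0.53×4.9) = 0.0529
Solid-volume conservation: h(1−n) = h₀(1−n₀) ⇒ h = h₀·(1−n₀)/(1−n)
h = 0.057 × (1 − 0.71)/(1 − 0.0529) = 0.057 × 0.3062 = 0.0175 km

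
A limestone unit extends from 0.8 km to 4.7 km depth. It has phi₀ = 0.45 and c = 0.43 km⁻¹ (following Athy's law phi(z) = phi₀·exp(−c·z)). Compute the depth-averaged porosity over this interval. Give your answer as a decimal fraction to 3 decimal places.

⟨phi⟩ = (1/(z₂−z₁)) ∫ phi₀ e^(−cz) dz = phi₀·(e^(−c·z₁) − e^(−c·z₂)) / (c·(z₂−z₁))
e^(−0.43×0.8) = 0.7089; e^(−0.43×4.7) = 0.1325
⟨phi⟩ = 0.45 × (0.7089 − 0.1325) / (0.43 × 3.9) = 0.45 × 0.3437 = 0.1547

0.155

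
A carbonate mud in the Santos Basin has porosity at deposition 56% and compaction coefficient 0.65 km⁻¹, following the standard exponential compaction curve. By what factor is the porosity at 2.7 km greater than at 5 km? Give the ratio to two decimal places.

φ(z₁)/φ(z₂) = e^(−c·z₁)/e^(−c·z₂) = e^{c(z₂−z₁)}
= exp(0.65 × 2.3) = exp(1.495) = 4.4593

4.46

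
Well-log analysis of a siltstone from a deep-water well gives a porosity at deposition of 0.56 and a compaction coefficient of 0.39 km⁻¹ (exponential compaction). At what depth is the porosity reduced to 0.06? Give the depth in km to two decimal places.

5.73 km

Invert Athy's law: z = ln(n₀/n) / c
z = ln(0.56/0.06) / 0.39 = ln(9.333) / 0.39 = 2.2336 / 0.39 = 5.727 km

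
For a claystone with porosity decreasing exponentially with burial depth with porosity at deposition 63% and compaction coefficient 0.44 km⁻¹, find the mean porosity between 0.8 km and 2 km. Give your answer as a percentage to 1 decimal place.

⟨phi⟩ = (1/(d₂−d₁)) ∫ phi₀ e^(−kd) dd = phi₀·(e^(−k·d₁) − e^(−k·d₂)) / (k·(d₂−d₁))
e^(−0.44×0.8) = 0.7033; e^(−0.44×2) = 0.4148
⟨phi⟩ = 0.63 × (0.7033 − 0.4148) / (0.44 × 1.2) = 0.63 × 0.5464 = 0.3442

34.4%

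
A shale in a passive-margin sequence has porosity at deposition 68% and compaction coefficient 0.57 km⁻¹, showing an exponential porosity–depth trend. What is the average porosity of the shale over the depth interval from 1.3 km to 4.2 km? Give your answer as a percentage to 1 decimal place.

15.9%

⟨φ⟩ = (1/(d₂−d₁)) ∫ φ₀ e^(−kd) dd = φ₀·(e^(−k·d₁) − e^(−k·d₂)) / (k·(d₂−d₁))
e^(−0.57×1.3) = 0.4766; e^(−0.57×4.2) = 0.0913
⟨φ⟩ = 0.68 × (0.4766 − 0.0913) / (0.57 × 2.9) = 0.68 × 0.2331 = 0.1585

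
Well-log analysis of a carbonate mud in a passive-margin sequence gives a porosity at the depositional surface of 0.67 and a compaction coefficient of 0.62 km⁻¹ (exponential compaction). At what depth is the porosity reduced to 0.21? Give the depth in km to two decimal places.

Invert Athy's law: z = ln(n₀/n) / k
z = ln(0.67/0.21) / 0.62 = ln(3.19) / 0.62 = 1.1602 / 0.62 = 1.871 km

1.87 km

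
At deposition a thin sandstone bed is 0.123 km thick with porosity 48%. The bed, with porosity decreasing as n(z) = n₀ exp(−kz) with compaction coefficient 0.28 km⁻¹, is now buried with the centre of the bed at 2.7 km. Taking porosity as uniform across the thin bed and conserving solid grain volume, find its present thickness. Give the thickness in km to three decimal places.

Porosity at 2.7 km: n = 0.48·exp(−0.28×2.7) = 0.2254
Solid-volume conservation: h(1−n) = h₀(1−n₀) ⇒ h = h₀·(1−n₀)/(1−n)
h = 0.123 × (1 − 0.48)/(1 − 0.2254) = 0.123 × 0.6713 = 0.0826 km

0.083 km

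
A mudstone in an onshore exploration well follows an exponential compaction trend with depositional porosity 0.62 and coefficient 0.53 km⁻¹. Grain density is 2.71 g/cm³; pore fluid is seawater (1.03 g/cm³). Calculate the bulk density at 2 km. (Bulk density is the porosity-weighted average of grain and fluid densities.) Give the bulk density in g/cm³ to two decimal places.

Porosity at depth: phi = 0.62·exp(−0.53×2) = 0.62×0.3465 = 0.2148
Bulk density: ρ_b = (1−phi)ρ_g + phi·ρ_f = 0.7852×2.71 + 0.2148×1.03
       = 2.128 + 0.221 = 2.349 g/cm³

2.35 g/cm³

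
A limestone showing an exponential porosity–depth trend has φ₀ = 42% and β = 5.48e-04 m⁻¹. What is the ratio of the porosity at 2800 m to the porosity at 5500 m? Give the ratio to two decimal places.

4.39

Working in km (1 km = 1000 m; β in km⁻¹ = β in m⁻¹ × 1000):
φ(z₁)/φ(z₂) = e^(−β·z₁)/e^(−β·z₂) = e^{β(z₂−z₁)}
= exp(0.548 × 2.7) = exp(1.48) = 4.3912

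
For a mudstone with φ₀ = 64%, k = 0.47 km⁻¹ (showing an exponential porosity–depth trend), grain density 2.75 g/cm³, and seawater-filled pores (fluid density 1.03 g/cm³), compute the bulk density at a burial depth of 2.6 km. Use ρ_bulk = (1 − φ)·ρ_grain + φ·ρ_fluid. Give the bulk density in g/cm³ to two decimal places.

2.43 g/cm³

Porosity at depth: φ = 0.64·exp(−0.47×2.6) = 0.64×0.2946 = 0.1886
Bulk density: ρ_b = (1−φ)ρ_g + φ·ρ_f = 0.8114×2.75 + 0.1886×1.03
       = 2.231 + 0.194 = 2.426 g/cm³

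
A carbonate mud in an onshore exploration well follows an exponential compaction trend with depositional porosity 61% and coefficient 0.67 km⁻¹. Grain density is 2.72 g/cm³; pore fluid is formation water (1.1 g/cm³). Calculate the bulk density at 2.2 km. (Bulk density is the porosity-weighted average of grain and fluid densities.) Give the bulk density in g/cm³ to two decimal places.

2.49 g/cm³

Porosity at depth: n = 0.61·exp(−0.67×2.2) = 0.61×0.2290 = 0.1397
Bulk density: ρ_b = (1−n)ρ_g + n·ρ_f = 0.8603×2.72 + 0.1397×1.1
       = 2.340 + 0.154 = 2.494 g/cm³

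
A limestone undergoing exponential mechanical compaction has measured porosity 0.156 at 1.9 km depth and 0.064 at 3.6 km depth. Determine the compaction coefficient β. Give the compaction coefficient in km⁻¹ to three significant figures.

Athy: n(Z) = n₀ e^(−βZ) ⇒ n₁/n₂ = e^{β(Z₂−Z₁)} ⇒ β = ln(n₁/n₂)/(Z₂−Z₁)
β = ln(0.156/0.064) / (3.6 − 1.9) = ln(2.438) / 1.7 = 0.8910 / 1.7 = 0.5241 km⁻¹

0.524 km⁻¹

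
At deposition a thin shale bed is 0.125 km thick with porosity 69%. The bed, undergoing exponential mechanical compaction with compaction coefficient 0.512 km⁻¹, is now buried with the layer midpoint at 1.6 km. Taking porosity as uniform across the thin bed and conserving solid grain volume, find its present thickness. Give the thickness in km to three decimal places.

Porosity at 1.6 km: φ = 0.69·exp(−0.512×1.6) = 0.3041
Solid-volume conservation: h(1−φ) = h₀(1−φ₀) ⇒ h = h₀·(1−φ₀)/(1−φ)
h = 0.125 × (1 − 0.69)/(1 − 0.3041) = 0.125 × 0.4455 = 0.0557 km

0.056 km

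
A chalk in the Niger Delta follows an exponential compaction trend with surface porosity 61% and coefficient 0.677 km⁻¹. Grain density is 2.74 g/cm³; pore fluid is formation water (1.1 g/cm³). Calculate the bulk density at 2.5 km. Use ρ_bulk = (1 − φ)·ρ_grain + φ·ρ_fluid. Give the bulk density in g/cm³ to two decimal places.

2.56 g/cm³

Porosity at depth: n = 0.61·exp(−0.677×2.5) = 0.61×0.1841 = 0.1123
Bulk density: ρ_b = (1−n)ρ_g + n·ρ_f = 0.8877×2.74 + 0.1123×1.1
       = 2.432 + 0.124 = 2.556 g/cm³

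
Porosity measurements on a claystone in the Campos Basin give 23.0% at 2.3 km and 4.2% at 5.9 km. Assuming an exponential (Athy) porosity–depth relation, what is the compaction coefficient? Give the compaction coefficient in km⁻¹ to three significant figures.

0.472 km⁻¹

Athy: n(z) = n₀ e^(−kz) ⇒ n₁/n₂ = e^{k(z₂−z₁)} ⇒ k = ln(n₁/n₂)/(z₂−z₁)
k = ln(0.23/0.042) / (5.9 − 2.3) = ln(5.476) / 3.6 = 1.7004 / 3.6 = 0.4723 km⁻¹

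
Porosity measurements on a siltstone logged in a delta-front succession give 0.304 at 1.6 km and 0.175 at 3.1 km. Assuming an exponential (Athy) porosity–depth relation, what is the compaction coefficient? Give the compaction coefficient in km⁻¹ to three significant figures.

0.368 km⁻¹

Athy: phi(z) = phi₀ e^(−kz) ⇒ phi₁/phi₂ = e^{k(z₂−z₁)} ⇒ k = ln(phi₁/phi₂)/(z₂−z₁)
k = ln(0.304/0.175) / (3.1 − 1.6) = ln(1.737) / 1.5 = 0.5522 / 1.5 = 0.3682 km⁻¹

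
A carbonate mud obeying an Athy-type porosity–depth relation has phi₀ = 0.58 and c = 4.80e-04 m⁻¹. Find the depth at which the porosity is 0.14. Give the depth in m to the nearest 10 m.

Working in km (1 km = 1000 m; c in km⁻¹ = c in m⁻¹ × 1000):
Invert Athy's law: z = ln(phi₀/phi) / c
z = ln(0.58/0.14) / 0.48 = ln(4.143) / 0.48 = 1.4214 / 0.48 = 2.961 km

2960 m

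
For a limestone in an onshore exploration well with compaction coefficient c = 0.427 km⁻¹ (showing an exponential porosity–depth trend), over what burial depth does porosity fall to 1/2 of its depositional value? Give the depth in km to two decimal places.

1.62 km

phi/phi₀ = 1/2 ⇒ exp(−c·Z) = 1/2 ⇒ Z = ln(2) / c
Z = 0.6931 / 0.427 = 1.623 km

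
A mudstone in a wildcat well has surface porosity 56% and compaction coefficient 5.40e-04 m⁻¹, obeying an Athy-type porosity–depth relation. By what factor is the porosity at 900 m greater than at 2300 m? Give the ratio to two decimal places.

Working in km (1 km = 1000 m; k in km⁻¹ = k in m⁻¹ × 1000):
phi(z₁)/phi(z₂) = e^(−k·z₁)/e^(−k·z₂) = e^{k(z₂−z₁)}
= exp(0.54 × 1.4) = exp(0.756) = 2.1297

2.13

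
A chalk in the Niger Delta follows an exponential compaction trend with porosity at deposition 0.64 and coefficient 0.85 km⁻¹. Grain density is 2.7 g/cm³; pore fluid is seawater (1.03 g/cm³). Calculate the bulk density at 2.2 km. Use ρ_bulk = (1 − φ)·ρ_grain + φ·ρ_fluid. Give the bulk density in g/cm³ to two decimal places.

Porosity at depth: phi = 0.64·exp(−0.85×2.2) = 0.64×0.1541 = 0.0986
Bulk density: ρ_b = (1−phi)ρ_g + phi·ρ_f = 0.9014×2.7 + 0.0986×1.03
       = 2.434 + 0.102 = 2.535 g/cm³

2.54 g/cm³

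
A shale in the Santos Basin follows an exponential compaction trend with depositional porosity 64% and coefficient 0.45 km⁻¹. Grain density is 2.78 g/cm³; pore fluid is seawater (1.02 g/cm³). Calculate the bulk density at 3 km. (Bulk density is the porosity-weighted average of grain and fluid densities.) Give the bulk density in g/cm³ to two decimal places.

2.49 g/cm³

Porosity at depth: n = 0.64·exp(−0.45×3) = 0.64×0.2592 = 0.1659
Bulk density: ρ_b = (1−n)ρ_g + n·ρ_f = 0.8341×2.78 + 0.1659×1.02
       = 2.319 + 0.169 = 2.488 g/cm³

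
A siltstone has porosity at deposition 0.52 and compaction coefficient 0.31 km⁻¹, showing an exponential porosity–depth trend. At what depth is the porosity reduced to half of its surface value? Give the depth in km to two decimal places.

2.24 km

phi/phi₀ = 1/2 ⇒ exp(−k·Z) = 1/2 ⇒ Z = ln(2) / k
Z = 0.6931 / 0.31 = 2.236 km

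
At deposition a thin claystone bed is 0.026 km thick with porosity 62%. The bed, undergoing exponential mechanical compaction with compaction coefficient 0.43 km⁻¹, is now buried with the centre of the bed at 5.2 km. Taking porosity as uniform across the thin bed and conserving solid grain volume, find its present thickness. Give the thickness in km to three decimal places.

Porosity at 5.2 km: n = 0.62·exp(−0.43×5.2) = 0.0663
Solid-volume conservation: h(1−n) = h₀(1−n₀) ⇒ h = h₀·(1−n₀)/(1−n)
h = 0.026 × (1 − 0.62)/(1 − 0.0663) = 0.026 × 0.4070 = 0.0106 km

0.011 km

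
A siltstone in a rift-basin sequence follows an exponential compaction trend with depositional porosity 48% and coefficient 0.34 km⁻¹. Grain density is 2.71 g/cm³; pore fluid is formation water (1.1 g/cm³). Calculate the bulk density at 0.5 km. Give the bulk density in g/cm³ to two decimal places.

Porosity at depth: n = 0.48·exp(−0.34×0.5) = 0.48×0.8437 = 0.4050
Bulk density: ρ_b = (1−n)ρ_g + n·ρ_f = 0.5950×2.71 + 0.4050×1.1
       = 1.613 + 0.445 = 2.058 g/cm³

2.06 g/cm³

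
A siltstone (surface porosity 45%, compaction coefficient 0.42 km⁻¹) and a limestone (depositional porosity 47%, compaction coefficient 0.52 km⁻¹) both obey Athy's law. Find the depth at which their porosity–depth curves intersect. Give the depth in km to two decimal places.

0.43 km

Set φ₀ₐ e^(−βₐz) = φ₀ᵦ e^(−βᵦz) ⇒ ln(φ₀ₐ/φ₀ᵦ) = (βₐ − βᵦ)·z
z = ln(0.45/0.47) / (0.42 − 0.52) = -0.0435 / -0.1 = 0.435 km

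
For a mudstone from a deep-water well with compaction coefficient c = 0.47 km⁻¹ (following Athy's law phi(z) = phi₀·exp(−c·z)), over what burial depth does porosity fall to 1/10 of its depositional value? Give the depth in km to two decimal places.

4.90 km

phi/phi₀ = 1/10 ⇒ exp(−c·z) = 1/10 ⇒ z = ln(10) / c
z = 2.3026 / 0.47 = 4.899 km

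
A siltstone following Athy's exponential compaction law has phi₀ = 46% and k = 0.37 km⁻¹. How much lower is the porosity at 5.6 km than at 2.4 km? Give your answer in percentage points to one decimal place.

13.1 percentage points

phi(2.4) = 0.46·e^(−0.37×2.4) = 0.1893
phi(5.6) = 0.46·e^(−0.37×5.6) = 0.0579
Δphi = 0.1893 − 0.0579 = 0.1314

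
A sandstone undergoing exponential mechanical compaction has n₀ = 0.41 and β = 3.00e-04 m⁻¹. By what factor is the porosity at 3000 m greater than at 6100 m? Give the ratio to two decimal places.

2.53

Working in km (1 km = 1000 m; β in km⁻¹ = β in m⁻¹ × 1000):
n(d₁)/n(d₂) = e^(−β·d₁)/e^(−β·d₂) = e^{β(d₂−d₁)}
= exp(0.3 × 3.1) = exp(0.93) = 2.5345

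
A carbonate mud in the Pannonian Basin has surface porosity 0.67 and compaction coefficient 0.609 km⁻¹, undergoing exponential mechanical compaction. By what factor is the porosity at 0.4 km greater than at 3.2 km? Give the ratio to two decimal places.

5.50

phi(d₁)/phi(d₂) = e^(−c·d₁)/e^(−c·d₂) = e^{c(d₂−d₁)}
= exp(0.609 × 2.8) = exp(1.705) = 5.5025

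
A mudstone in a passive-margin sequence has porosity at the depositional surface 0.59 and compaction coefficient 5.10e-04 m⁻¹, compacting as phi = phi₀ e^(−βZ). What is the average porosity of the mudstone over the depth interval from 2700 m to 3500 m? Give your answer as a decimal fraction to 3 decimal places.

0.122

Working in km (1 km = 1000 m; β in km⁻¹ = β in m⁻¹ × 1000):
⟨phi⟩ = (1/(Z₂−Z₁)) ∫ phi₀ e^(−βZ) dZ = phi₀·(e^(−β·Z₁) − e^(−β·Z₂)) / (β·(Z₂−Z₁))
e^(−0.51×2.7) = 0.2523; e^(−0.51×3.5) = 0.1678
⟨phi⟩ = 0.59 × (0.2523 − 0.1678) / (0.51 × 0.8) = 0.59 × 0.2072 = 0.1222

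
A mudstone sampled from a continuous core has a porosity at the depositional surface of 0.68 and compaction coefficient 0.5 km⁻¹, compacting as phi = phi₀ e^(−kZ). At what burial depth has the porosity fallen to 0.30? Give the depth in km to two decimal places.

Invert Athy's law: Z = ln(phi₀/phi) / k
Z = ln(0.68/0.3) / 0.5 = ln(2.267) / 0.5 = 0.8183 / 0.5 = 1.637 km

1.64 km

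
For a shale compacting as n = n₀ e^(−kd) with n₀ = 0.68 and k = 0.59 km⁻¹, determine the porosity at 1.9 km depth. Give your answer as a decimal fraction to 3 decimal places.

0.222

n = n₀·exp(−k·d) = 0.68 × exp(−0.59 × 1.9) = 0.68 × exp(−1.121)
  = 0.68 × 0.3260 = 0.2216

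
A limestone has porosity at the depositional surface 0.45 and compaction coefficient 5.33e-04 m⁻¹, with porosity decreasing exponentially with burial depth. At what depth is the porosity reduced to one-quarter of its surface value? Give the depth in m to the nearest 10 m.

Working in km (1 km = 1000 m; c in km⁻¹ = c in m⁻¹ × 1000):
phi/phi₀ = 1/4 ⇒ exp(−c·Z) = 1/4 ⇒ Z = ln(4) / c
Z = 1.3863 / 0.533 = 2.601 km

2600 m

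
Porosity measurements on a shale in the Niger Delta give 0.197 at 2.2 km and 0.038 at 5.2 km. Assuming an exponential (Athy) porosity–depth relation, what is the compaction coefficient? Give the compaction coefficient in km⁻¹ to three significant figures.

Athy: n(Z) = n₀ e^(−kZ) ⇒ n₁/n₂ = e^{k(Z₂−Z₁)} ⇒ k = ln(n₁/n₂)/(Z₂−Z₁)
k = ln(0.197/0.038) / (5.2 − 2.2) = ln(5.184) / 3 = 1.6456 / 3 = 0.5485 km⁻¹

0.549 km⁻¹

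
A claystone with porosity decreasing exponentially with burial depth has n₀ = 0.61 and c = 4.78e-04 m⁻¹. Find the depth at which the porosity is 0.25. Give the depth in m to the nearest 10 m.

Working in km (1 km = 1000 m; c in km⁻¹ = c in m⁻¹ × 1000):
Invert Athy's law: d = ln(n₀/n) / c
d = ln(0.61/0.25) / 0.478 = ln(2.44) / 0.478 = 0.8920 / 0.478 = 1.866 km

1870 m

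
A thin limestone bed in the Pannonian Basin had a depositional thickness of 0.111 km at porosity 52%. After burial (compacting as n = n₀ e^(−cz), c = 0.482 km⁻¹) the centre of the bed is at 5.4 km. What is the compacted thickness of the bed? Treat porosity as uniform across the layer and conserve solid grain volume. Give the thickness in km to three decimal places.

Porosity at 5.4 km: n = 0.52·exp(−0.482×5.4) = 0.0385
Solid-volume conservation: h(1−n) = h₀(1−n₀) ⇒ h = h₀·(1−n₀)/(1−n)
h = 0.111 × (1 − 0.52)/(1 − 0.0385) = 0.111 × 0.4992 = 0.0554 km

0.055 km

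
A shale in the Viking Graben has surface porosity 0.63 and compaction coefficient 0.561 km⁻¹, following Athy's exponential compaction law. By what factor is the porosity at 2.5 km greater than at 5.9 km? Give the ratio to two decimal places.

6.74

φ(Z₁)/φ(Z₂) = e^(−c·Z₁)/e^(−c·Z₂) = e^{c(Z₂−Z₁)}
= exp(0.561 × 3.4) = exp(1.907) = 6.7356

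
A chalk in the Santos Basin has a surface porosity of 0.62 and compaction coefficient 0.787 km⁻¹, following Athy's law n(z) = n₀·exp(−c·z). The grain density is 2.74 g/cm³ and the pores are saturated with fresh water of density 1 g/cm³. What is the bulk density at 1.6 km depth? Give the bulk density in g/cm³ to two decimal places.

2.43 g/cm³

Porosity at depth: n = 0.62·exp(−0.787×1.6) = 0.62×0.2839 = 0.1760
Bulk density: ρ_b = (1−n)ρ_g + n·ρ_f = 0.8240×2.74 + 0.1760×1
       = 2.258 + 0.176 = 2.434 g/cm³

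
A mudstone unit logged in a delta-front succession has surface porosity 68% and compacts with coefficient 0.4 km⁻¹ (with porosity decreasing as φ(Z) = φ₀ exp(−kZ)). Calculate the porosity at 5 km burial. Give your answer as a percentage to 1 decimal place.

9.2%

φ = φ₀·exp(−k·Z) = 0.68 × exp(−0.4 × 5) = 0.68 × exp(−2)
  = 0.68 × 0.1353 = 0.0920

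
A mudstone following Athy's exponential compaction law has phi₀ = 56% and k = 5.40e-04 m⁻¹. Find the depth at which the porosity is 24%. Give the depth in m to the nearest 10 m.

Working in km (1 km = 1000 m; k in km⁻¹ = k in m⁻¹ × 1000):
Invert Athy's law: z = ln(phi₀/phi) / k
z = ln(0.56/0.24) / 0.54 = ln(2.333) / 0.54 = 0.8473 / 0.54 = 1.569 km

1570 m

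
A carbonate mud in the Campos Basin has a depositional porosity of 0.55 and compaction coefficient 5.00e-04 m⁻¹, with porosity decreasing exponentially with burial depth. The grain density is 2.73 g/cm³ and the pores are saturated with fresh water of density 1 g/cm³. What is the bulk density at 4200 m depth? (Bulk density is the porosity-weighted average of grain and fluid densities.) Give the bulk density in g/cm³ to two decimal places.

Working in km (1 km = 1000 m; β in km⁻¹ = β in m⁻¹ × 1000):
Porosity at depth: phi = 0.55·exp(−0.5×4.2) = 0.55×0.1225 = 0.0674
Bulk density: ρ_b = (1−phi)ρ_g + phi·ρ_f = 0.9326×2.73 + 0.0674×1
       = 2.546 + 0.067 = 2.613 g/cm³

2.61 g/cm³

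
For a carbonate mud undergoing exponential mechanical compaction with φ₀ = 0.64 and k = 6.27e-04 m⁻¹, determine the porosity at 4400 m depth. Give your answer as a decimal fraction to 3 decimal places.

0.041

Working in km (1 km = 1000 m; k in km⁻¹ = k in m⁻¹ × 1000):
φ = φ₀·exp(−k·z) = 0.64 × exp(−0.627 × 4.4) = 0.64 × exp(−2.759)
  = 0.64 × 0.0634 = 0.0406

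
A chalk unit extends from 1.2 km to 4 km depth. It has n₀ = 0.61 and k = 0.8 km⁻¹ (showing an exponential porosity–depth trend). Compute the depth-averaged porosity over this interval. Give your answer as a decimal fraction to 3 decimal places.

0.093

⟨n⟩ = (1/(z₂−z₁)) ∫ n₀ e^(−kz) dz = n₀·(e^(−k·z₁) − e^(−k·z₂)) / (k·(z₂−z₁))
e^(−0.8×1.2) = 0.3829; e^(−0.8×4) = 0.0408
⟨n⟩ = 0.61 × (0.3829 − 0.0408) / (0.8 × 2.8) = 0.61 × 0.1527 = 0.0932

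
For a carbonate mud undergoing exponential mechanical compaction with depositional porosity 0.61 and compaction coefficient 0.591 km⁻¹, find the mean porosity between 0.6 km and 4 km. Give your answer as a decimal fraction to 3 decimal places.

⟨n⟩ = (1/(Z₂−Z₁)) ∫ n₀ e^(−cZ) dZ = n₀·(e^(−c·Z₁) − e^(−c·Z₂)) / (c·(Z₂−Z₁))
e^(−0.591×0.6) = 0.7015; e^(−0.591×4) = 0.0940
⟨n⟩ = 0.61 × (0.7015 − 0.0940) / (0.591 × 3.4) = 0.61 × 0.3023 = 0.1844

0.184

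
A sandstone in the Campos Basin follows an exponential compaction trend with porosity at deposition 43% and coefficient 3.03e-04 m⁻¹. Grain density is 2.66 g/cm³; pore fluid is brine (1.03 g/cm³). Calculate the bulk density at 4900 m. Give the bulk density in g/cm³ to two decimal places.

2.50 g/cm³

Working in km (1 km = 1000 m; β in km⁻¹ = β in m⁻¹ × 1000):
Porosity at depth: phi = 0.43·exp(−0.303×4.9) = 0.43×0.2266 = 0.0974
Bulk density: ρ_b = (1−phi)ρ_g + phi·ρ_f = 0.9026×2.66 + 0.0974×1.03
       = 2.401 + 0.100 = 2.501 g/cm³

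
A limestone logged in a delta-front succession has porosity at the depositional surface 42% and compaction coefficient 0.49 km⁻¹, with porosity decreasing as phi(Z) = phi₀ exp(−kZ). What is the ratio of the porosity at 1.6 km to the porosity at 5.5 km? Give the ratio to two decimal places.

6.76

phi(Z₁)/phi(Z₂) = e^(−k·Z₁)/e^(−k·Z₂) = e^{k(Z₂−Z₁)}
= exp(0.49 × 3.9) = exp(1.911) = 6.7598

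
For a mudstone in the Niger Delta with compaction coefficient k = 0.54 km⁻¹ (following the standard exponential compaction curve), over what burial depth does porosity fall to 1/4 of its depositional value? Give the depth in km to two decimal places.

2.57 km

φ/φ₀ = 1/4 ⇒ exp(−k·Z) = 1/4 ⇒ Z = ln(4) / k
Z = 1.3863 / 0.54 = 2.567 km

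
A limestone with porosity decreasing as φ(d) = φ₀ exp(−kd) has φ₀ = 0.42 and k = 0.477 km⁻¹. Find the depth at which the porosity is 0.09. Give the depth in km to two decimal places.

Invert Athy's law: d = ln(φ₀/φ) / k
d = ln(0.42/0.09) / 0.477 = ln(4.667) / 0.477 = 1.5404 / 0.477 = 3.229 km

3.23 km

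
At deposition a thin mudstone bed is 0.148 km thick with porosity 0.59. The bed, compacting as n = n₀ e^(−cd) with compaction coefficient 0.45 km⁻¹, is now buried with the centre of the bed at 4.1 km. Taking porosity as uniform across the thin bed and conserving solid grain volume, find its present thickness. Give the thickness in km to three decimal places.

Porosity at 4.1 km: n = 0.59·exp(−0.45×4.1) = 0.0932
Solid-volume conservation: h(1−n) = h₀(1−n₀) ⇒ h = h₀·(1−n₀)/(1−n)
h = 0.148 × (1 − 0.59)/(1 − 0.0932) = 0.148 × 0.4522 = 0.0669 km

0.067 km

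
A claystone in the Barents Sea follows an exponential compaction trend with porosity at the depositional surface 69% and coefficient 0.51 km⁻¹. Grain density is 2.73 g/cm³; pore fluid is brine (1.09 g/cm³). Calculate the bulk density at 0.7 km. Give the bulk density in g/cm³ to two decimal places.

1.94 g/cm³

Porosity at depth: n = 0.69·exp(−0.51×0.7) = 0.69×0.6998 = 0.4828
Bulk density: ρ_b = (1−n)ρ_g + n·ρ_f = 0.5172×2.73 + 0.4828×1.09
       = 1.412 + 0.526 = 1.938 g/cm³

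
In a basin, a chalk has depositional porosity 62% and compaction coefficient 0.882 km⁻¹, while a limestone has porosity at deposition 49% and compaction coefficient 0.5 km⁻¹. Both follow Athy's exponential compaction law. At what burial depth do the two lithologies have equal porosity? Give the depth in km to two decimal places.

Set phi₀ₐ e^(−cₐd) = phi₀ᵦ e^(−cᵦd) ⇒ ln(phi₀ₐ/phi₀ᵦ) = (cₐ − cᵦ)·d
d = ln(0.62/0.49) / (0.882 − 0.5) = 0.2353 / 0.382 = 0.616 km

0.62 km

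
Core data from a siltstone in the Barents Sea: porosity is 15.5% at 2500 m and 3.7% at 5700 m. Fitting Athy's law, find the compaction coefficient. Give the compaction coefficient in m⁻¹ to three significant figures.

0.000448 m⁻¹

Working in km (1 km = 1000 m; k in km⁻¹ = k in m⁻¹ × 1000):
Athy: φ(d) = φ₀ e^(−kd) ⇒ φ₁/φ₂ = e^{k(d₂−d₁)} ⇒ k = ln(φ₁/φ₂)/(d₂−d₁)
k = ln(0.155/0.037) / (5.7 − 2.5) = ln(4.189) / 3.2 = 1.4325 / 3.2 = 0.4477 km⁻¹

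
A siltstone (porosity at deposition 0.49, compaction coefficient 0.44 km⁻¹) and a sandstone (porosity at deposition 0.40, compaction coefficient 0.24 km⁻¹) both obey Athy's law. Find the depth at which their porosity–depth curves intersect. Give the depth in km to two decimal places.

1.01 km

Set n₀ₐ e^(−βₐd) = n₀ᵦ e^(−βᵦd) ⇒ ln(n₀ₐ/n₀ᵦ) = (βₐ − βᵦ)·d
d = ln(0.49/0.4) / (0.44 − 0.24) = 0.2029 / 0.2 = 1.015 km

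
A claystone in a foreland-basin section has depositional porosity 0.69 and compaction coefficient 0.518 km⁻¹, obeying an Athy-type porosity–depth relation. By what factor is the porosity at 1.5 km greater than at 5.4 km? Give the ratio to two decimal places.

φ(Z₁)/φ(Z₂) = e^(−c·Z₁)/e^(−c·Z₂) = e^{c(Z₂−Z₁)}
= exp(0.518 × 3.9) = exp(2.02) = 7.5398

7.54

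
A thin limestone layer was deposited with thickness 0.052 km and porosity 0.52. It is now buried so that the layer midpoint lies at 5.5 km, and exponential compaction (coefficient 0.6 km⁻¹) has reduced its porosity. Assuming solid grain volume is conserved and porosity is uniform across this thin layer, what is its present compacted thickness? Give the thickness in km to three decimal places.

Porosity at 5.5 km: phi = 0.52·exp(−0.6×5.5) = 0.0192
Solid-volume conservation: h(1−phi) = h₀(1−phi₀) ⇒ h = h₀·(1−phi₀)/(1−phi)
h = 0.052 × (1 − 0.52)/(1 − 0.0192) = 0.052 × 0.4894 = 0.0254 km

0.025 km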